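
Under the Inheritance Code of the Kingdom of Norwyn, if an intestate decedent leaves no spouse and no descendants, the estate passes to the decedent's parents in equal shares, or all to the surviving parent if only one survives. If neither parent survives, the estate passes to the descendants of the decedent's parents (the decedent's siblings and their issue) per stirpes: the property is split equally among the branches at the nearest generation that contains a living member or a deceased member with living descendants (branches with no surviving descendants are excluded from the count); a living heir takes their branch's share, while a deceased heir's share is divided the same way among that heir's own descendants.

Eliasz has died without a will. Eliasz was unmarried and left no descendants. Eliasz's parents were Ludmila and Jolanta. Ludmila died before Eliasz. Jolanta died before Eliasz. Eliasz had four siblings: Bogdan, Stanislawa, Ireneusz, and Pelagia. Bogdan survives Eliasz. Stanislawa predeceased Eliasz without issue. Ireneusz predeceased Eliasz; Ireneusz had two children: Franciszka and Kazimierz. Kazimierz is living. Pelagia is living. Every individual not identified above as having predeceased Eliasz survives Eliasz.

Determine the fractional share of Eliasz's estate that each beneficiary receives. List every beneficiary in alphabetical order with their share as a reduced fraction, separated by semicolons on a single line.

Neither parent survives and there are no descendants, so the estate passes to Eliasz's siblings and their issue per stirpes.
Stanislawa left no surviving issue, so that branch lapses and is disregarded.
The estate is divided into 3 equal shares of 1/3 among Bogdan, Ireneusz, Pelagia.
Bogdan is living and takes 1/3.
Ireneusz predeceased; the 1/3 allotted to Ireneusz's branch passes to Ireneusz's issue by representation.
The 1/3 is divided into 2 equal shares of 1/6 among Franciszka, Kazimierz.
Franciszka is living and takes 1/6.
Kazimierz is living and takes 1/6.
Pelagia is living and takes 1/3.

Bogdan 1/3; Franciszka 1/6; Kazimierz 1/6; Pelagia 1/3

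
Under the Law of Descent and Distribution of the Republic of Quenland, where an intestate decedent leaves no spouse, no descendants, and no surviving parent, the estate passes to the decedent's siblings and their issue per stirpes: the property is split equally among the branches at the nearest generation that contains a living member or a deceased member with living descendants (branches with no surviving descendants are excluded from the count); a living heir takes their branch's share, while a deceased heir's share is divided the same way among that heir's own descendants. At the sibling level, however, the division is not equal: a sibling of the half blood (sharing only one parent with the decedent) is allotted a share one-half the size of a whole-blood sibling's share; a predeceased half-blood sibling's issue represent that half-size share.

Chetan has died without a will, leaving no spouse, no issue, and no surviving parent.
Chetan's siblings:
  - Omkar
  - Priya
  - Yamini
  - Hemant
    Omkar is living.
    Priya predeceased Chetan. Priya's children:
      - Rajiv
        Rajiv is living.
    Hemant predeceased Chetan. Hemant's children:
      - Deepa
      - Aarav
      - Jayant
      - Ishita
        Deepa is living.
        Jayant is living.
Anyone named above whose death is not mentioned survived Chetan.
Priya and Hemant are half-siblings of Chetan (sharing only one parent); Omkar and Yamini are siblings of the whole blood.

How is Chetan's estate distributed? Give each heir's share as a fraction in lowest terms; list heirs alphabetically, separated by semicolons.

No spouse, descendants, or parent survives, so the estate passes to Chetan's siblings per stirpes.
Half-blood siblings count for one-half the weight of whole-blood siblings at the initial division.
Dividing 1 in proportion to weights (total weight 3): Omkar (weight 1) → 1/3; Priya (weight 1/2) → 1/6; Yamini (weight 1) → 1/3; Hemant (weight 1/2) → 1/6.
Omkar is living and takes 1/3.
Priya predeceased; the 1/6 allotted to Priya's branch passes to Priya's issue by representation.
Rajiv is the sole taker at this level and receives the full 1/6.
Yamini is living and takes 1/3.
Hemant predeceased; the 1/6 allotted to Hemant's branch passes to Hemant's issue by representation.
The 1/6 is divided into 4 equal shares of 1/24 among Deepa, Aarav, Jayant, Ishita.
Deepa is living and takes 1/24.
Aarav is living and takes 1/24.
Jayant is living and takes 1/24.
Ishita is living and takes 1/24.

Aarav 1/24; Deepa 1/24; Ishita 1/24; Jayant 1/24; Omkar 1/3; Rajiv 1/6; Yamini 1/3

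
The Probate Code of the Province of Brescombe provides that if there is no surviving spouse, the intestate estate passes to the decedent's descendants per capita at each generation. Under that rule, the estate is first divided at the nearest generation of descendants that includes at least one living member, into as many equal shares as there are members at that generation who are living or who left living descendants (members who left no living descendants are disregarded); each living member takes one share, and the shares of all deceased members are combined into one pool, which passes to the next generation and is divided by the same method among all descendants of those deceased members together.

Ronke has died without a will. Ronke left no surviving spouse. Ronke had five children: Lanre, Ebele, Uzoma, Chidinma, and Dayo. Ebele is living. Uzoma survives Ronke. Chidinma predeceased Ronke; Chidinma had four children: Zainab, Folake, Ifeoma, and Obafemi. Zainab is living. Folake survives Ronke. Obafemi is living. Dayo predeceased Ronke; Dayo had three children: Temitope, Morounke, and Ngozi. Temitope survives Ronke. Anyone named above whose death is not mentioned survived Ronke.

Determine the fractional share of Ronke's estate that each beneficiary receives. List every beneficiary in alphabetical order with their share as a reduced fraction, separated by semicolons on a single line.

Ebele 1/5; Folake 2/35; Ifeoma 2/35; Lanre 1/5; Morounke 2/35; Ngozi 2/35; Obafemi 2/35; Temitope 2/35; Uzoma 1/5; Zainab 2/35

There is no surviving spouse, so the entire estate passes to Ronke's descendants per capita at each generation.
At generation 1 (Lanre, Ebele, Uzoma, Chidinma, Dayo) there are 5 shares of (1)/5 = 1/5 each.
Living: Lanre, Ebele, and Uzoma — each takes 1/5.
Deceased: Chidinma and Dayo. Their combined 2/5 is pooled and carried to generation 2.
At generation 2 (Zainab, Folake, Ifeoma, Obafemi, Temitope, Morounke, Ngozi) there are 7 shares of (2/5)/7 = 2/35 each.
Living: Zainab, Folake, Ifeoma, Obafemi, Temitope, Morounke, and Ngozi — each takes 2/35.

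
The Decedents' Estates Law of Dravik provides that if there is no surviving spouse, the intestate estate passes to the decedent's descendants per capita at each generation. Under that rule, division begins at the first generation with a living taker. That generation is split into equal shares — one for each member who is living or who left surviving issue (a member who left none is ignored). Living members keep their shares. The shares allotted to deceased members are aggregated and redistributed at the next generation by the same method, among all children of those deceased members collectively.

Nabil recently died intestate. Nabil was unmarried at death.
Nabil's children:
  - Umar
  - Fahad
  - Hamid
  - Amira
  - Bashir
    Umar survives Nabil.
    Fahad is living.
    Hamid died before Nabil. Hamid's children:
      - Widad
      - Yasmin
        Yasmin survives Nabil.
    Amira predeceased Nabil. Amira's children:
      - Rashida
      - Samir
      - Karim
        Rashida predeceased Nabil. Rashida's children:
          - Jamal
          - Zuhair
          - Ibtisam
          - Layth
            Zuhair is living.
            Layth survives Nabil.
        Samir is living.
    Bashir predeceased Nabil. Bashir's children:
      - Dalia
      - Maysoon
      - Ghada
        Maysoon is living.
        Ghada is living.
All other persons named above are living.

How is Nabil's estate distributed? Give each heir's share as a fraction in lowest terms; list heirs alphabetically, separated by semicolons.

There is no surviving spouse, so the entire estate passes to Nabil's descendants per capita at each generation.
At generation 1 (Umar, Fahad, Hamid, Amira, Bashir) there are 5 shares of (1)/5 = 1/5 each.
Living: Umar and Fahad — each takes 1/5.
Deceased: Hamid, Amira, and Bashir. Their combined 3/5 is pooled and carried to generation 2.
At generation 2 (Widad, Yasmin, Rashida, Samir, Karim, Dalia, Maysoon, Ghada) there are 8 shares of (3/5)/8 = 3/40 each.
Living: Widad, Yasmin, Samir, Karim, Dalia, Maysoon, and Ghada — each takes 3/40.
Deceased: Rashida. That 3/40 share is carried to generation 3.
At generation 3 (Jamal, Zuhair, Ibtisam, Layth) there are 4 shares of (3/40)/4 = 3/160 each.
Living: Jamal, Zuhair, Ibtisam, and Layth — each takes 3/160.

Dalia 3/40; Fahad 1/5; Ghada 3/40; Ibtisam 3/160; Jamal 3/160; Karim 3/40; Layth 3/160; Maysoon 3/40; Samir 3/40; Umar 1/5; Widad 3/40; Yasmin 3/40; Zuhair 3/160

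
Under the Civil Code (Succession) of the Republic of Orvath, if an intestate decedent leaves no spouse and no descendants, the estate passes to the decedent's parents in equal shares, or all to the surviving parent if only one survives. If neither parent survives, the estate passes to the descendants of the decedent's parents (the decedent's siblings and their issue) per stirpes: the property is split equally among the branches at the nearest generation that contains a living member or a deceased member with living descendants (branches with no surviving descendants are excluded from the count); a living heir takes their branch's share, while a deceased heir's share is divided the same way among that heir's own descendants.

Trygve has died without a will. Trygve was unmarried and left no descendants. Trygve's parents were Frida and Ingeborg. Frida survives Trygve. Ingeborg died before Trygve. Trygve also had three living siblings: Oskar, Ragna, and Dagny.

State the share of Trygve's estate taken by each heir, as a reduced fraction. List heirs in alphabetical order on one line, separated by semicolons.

Frida 1

Only one parent, Frida, survives, so Frida takes the entire estate. The siblings take nothing because a surviving parent has priority.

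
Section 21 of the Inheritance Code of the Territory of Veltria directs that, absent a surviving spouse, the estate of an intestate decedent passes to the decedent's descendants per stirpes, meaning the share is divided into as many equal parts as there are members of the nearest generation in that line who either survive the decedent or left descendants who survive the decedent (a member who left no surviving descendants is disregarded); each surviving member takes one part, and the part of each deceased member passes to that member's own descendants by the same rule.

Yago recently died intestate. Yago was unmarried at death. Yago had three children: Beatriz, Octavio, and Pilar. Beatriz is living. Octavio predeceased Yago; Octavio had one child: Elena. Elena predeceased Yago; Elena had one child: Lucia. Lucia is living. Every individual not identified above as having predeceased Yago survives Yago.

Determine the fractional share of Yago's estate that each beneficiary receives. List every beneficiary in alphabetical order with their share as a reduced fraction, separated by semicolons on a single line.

Beatriz 1/3; Lucia 1/3; Pilar 1/3

There is no surviving spouse, so the entire estate passes to Yago's descendants per stirpes.
The estate is divided into 3 equal shares of 1/3 among Beatriz, Octavio, Pilar.
Beatriz is living and takes 1/3.
Octavio predeceased; the 1/3 allotted to Octavio's branch passes to Octavio's issue by representation.
Elena's line is the sole branch at this level, so the full 1/3 passes to Elena's issue by representation.
Lucia is the sole taker at this level and receives the full 1/3.
Pilar is living and takes 1/3.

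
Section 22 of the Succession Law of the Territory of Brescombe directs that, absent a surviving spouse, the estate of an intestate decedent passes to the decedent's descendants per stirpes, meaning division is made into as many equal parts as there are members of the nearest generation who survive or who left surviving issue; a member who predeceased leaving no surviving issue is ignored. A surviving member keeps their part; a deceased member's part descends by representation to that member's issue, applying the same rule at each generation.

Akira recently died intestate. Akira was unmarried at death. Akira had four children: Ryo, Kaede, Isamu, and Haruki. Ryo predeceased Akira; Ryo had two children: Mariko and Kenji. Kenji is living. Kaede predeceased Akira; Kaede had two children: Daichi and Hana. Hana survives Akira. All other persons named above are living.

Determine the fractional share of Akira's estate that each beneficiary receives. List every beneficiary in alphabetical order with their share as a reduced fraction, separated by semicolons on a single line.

There is no surviving spouse, so the entire estate passes to Akira's descendants per stirpes.
The estate is divided into 4 equal shares of 1/4 among Ryo, Kaede, Isamu, Haruki.
Ryo predeceased; the 1/4 allotted to Ryo's branch passes to Ryo's issue by representation.
The 1/4 is divided into 2 equal shares of 1/8 among Mariko, Kenji.
Mariko is living and takes 1/8.
Kenji is living and takes 1/8.
Kaede predeceased; the 1/4 allotted to Kaede's branch passes to Kaede's issue by representation.
The 1/4 is divided into 2 equal shares of 1/8 among Daichi, Hana.
Daichi is living and takes 1/8.
Hana is living and takes 1/8.
Isamu is living and takes 1/4.
Haruki is living and takes 1/4.

Daichi 1/8; Hana 1/8; Haruki 1/4; Isamu 1/4; Kenji 1/8; Mariko 1/8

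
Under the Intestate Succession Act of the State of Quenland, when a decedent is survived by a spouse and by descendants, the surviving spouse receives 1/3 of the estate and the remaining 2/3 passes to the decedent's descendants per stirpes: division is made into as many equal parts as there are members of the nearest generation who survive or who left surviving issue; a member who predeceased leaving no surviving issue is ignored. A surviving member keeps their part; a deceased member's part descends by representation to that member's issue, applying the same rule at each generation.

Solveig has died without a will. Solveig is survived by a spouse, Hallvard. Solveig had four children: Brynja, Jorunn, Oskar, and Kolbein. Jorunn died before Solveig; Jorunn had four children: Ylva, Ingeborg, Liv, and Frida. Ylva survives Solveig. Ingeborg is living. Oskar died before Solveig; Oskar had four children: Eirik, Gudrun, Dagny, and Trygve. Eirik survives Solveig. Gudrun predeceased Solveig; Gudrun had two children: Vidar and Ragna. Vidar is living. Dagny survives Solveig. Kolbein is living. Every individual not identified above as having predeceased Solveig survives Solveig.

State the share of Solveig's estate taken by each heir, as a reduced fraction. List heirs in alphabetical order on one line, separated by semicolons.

Hallvard, as surviving spouse, takes 1/3.
The remaining 2/3 passes to Solveig's descendants per stirpes.
The 2/3 is divided into 4 equal shares of 1/6 among Brynja, Jorunn, Oskar, Kolbein.
Brynja is living and takes 1/6.
Jorunn predeceased; the 1/6 allotted to Jorunn's branch passes to Jorunn's issue by representation.
The 1/6 is divided into 4 equal shares of 1/24 among Ylva, Ingeborg, Liv, Frida.
Ylva is living and takes 1/24.
Ingeborg is living and takes 1/24.
Liv is living and takes 1/24.
Frida is living and takes 1/24.
Oskar predeceased; the 1/6 allotted to Oskar's branch passes to Oskar's issue by representation.
The 1/6 is divided into 4 equal shares of 1/24 among Eirik, Gudrun, Dagny, Trygve.
Eirik is living and takes 1/24.
Gudrun predeceased; the 1/24 allotted to Gudrun's branch passes to Gudrun's issue by representation.
The 1/24 is divided into 2 equal shares of 1/48 among Vidar, Ragna.
Vidar is living and takes 1/48.
Ragna is living and takes 1/48.
Dagny is living and takes 1/24.
Trygve is living and takes 1/24.
Kolbein is living and takes 1/6.

Brynja 1/6; Dagny 1/24; Eirik 1/24; Frida 1/24; Hallvard 1/3; Ingeborg 1/24; Kolbein 1/6; Liv 1/24; Ragna 1/48; Trygve 1/24; Vidar 1/48; Ylva 1/24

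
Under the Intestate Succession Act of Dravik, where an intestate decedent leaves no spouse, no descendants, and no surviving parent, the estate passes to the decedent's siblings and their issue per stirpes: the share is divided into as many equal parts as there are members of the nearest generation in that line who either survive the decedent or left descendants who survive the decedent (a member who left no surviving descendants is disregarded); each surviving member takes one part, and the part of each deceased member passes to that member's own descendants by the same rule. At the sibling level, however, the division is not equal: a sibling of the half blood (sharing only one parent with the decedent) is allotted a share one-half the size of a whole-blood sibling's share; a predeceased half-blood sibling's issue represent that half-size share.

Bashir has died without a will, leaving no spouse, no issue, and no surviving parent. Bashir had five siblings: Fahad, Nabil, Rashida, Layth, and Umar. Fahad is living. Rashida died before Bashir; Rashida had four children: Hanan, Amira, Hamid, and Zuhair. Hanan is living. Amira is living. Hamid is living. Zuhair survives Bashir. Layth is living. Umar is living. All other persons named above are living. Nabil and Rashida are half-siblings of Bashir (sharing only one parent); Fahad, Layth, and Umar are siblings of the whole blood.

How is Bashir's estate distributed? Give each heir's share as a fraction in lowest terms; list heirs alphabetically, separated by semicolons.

No spouse, descendants, or parent survives, so the estate passes to Bashir's siblings per stirpes.
Half-blood siblings count for one-half the weight of whole-blood siblings at the initial division.
Dividing 1 in proportion to weights (total weight 4): Fahad (weight 1) → 1/4; Nabil (weight 1/2) → 1/8; Rashida (weight 1/2) → 1/8; Layth (weight 1) → 1/4; Umar (weight 1) → 1/4.
Fahad is living and takes 1/4.
Nabil is living and takes 1/8.
Rashida predeceased; the 1/8 allotted to Rashida's branch passes to Rashida's issue by representation.
The 1/8 is divided into 4 equal shares of 1/32 among Hanan, Amira, Hamid, Zuhair.
Hanan is living and takes 1/32.
Amira is living and takes 1/32.
Hamid is living and takes 1/32.
Zuhair is living and takes 1/32.
Layth is living and takes 1/4.
Umar is living and takes 1/4.

Amira 1/32; Fahad 1/4; Hamid 1/32; Hanan 1/32; Layth 1/4; Nabil 1/8; Umar 1/4; Zuhair 1/32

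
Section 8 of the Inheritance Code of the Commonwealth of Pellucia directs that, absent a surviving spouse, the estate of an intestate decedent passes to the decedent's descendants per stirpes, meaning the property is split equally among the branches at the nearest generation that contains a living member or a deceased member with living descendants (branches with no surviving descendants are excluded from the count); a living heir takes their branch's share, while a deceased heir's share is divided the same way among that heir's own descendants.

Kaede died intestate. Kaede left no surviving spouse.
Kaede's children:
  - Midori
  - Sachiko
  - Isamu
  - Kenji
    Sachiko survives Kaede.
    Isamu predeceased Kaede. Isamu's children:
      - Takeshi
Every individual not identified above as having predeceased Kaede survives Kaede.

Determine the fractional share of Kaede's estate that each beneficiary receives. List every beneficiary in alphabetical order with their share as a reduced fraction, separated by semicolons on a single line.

There is no surviving spouse, so the entire estate passes to Kaede's descendants per stirpes.
The estate is divided into 4 equal shares of 1/4 among Midori, Sachiko, Isamu, Kenji.
Midori is living and takes 1/4.
Sachiko is living and takes 1/4.
Isamu predeceased; the 1/4 allotted to Isamu's branch passes to Isamu's issue by representation.
Takeshi is the sole taker at this level and receives the full 1/4.
Kenji is living and takes 1/4.

Kenji 1/4; Midori 1/4; Sachiko 1/4; Takeshi 1/4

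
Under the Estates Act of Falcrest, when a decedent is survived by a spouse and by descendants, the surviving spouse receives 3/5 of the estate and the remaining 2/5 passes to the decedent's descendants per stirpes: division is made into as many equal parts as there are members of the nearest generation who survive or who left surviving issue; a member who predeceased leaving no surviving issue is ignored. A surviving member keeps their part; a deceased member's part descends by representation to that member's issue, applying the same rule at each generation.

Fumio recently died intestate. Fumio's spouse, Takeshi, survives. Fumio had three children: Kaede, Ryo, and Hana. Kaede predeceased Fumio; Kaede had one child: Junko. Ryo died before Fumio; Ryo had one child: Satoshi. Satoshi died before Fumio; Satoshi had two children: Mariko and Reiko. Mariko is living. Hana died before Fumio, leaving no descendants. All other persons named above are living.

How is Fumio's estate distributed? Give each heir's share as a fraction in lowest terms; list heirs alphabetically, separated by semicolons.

Takeshi, as surviving spouse, takes 3/5.
The remaining 2/5 passes to Fumio's descendants per stirpes.
Hana left no surviving issue, so that branch lapses and is disregarded.
The 2/5 is divided into 2 equal shares of 1/5 among Kaede, Ryo.
Kaede predeceased; the 1/5 allotted to Kaede's branch passes to Kaede's issue by representation.
Junko is the sole taker at this level and receives the full 1/5.
Ryo predeceased; the 1/5 allotted to Ryo's branch passes to Ryo's issue by representation.
Satoshi's line is the sole branch at this level, so the full 1/5 passes to Satoshi's issue by representation.
The 1/5 is divided into 2 equal shares of 1/10 among Mariko, Reiko.
Mariko is living and takes 1/10.
Reiko is living and takes 1/10.

Junko 1/5; Mariko 1/10; Reiko 1/10; Takeshi 3/5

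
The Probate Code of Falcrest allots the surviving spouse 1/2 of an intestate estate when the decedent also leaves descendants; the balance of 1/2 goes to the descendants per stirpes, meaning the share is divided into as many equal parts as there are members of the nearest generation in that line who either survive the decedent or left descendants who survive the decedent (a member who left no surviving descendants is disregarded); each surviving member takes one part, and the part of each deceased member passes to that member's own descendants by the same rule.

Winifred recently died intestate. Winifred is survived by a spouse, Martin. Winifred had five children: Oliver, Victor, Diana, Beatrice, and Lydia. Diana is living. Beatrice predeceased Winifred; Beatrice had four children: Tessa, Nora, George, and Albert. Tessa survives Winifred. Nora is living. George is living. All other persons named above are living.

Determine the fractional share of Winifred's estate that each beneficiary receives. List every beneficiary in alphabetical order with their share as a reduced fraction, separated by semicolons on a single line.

Martin, as surviving spouse, takes 1/2.
The remaining 1/2 passes to Winifred's descendants per stirpes.
The 1/2 is divided into 5 equal shares of 1/10 among Oliver, Victor, Diana, Beatrice, Lydia.
Oliver is living and takes 1/10.
Victor is living and takes 1/10.
Diana is living and takes 1/10.
Beatrice predeceased; the 1/10 allotted to Beatrice's branch passes to Beatrice's issue by representation.
The 1/10 is divided into 4 equal shares of 1/40 among Tessa, Nora, George, Albert.
Tessa is living and takes 1/40.
Nora is living and takes 1/40.
George is living and takes 1/40.
Albert is living and takes 1/40.
Lydia is living and takes 1/10.

Albert 1/40; Diana 1/10; George 1/40; Lydia 1/10; Martin 1/2; Nora 1/40; Oliver 1/10; Tessa 1/40; Victor 1/10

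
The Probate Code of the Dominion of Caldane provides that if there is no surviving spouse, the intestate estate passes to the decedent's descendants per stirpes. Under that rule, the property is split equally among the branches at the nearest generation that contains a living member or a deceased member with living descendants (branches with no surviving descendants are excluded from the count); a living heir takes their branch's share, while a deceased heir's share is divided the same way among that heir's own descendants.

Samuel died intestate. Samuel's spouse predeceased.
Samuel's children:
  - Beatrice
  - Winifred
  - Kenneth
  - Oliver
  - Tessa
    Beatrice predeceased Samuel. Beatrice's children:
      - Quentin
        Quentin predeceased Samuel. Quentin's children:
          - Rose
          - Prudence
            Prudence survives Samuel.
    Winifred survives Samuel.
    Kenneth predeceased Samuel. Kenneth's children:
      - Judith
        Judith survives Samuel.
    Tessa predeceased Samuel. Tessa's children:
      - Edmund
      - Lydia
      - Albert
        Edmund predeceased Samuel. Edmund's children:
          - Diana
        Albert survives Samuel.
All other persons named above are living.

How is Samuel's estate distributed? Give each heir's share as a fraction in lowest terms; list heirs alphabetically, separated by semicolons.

There is no surviving spouse, so the entire estate passes to Samuel's descendants per stirpes.
The estate is divided into 5 equal shares of 1/5 among Beatrice, Winifred, Kenneth, Oliver, Tessa.
Beatrice predeceased; the 1/5 allotted to Beatrice's branch passes to Beatrice's issue by representation.
Quentin's line is the sole branch at this level, so the full 1/5 passes to Quentin's issue by representation.
The 1/5 is divided into 2 equal shares of 1/10 among Rose, Prudence.
Rose is living and takes 1/10.
Prudence is living and takes 1/10.
Winifred is living and takes 1/5.
Kenneth predeceased; the 1/5 allotted to Kenneth's branch passes to Kenneth's issue by representation.
Judith is the sole taker at this level and receives the full 1/5.
Oliver is living and takes 1/5.
Tessa predeceased; the 1/5 allotted to Tessa's branch passes to Tessa's issue by representation.
The 1/5 is divided into 3 equal shares of 1/15 among Edmund, Lydia, Albert.
Edmund predeceased; the 1/15 allotted to Edmund's branch passes to Edmund's issue by representation.
Diana is the sole taker at this level and receives the full 1/15.
Lydia is living and takes 1/15.
Albert is living and takes 1/15.

Albert 1/15; Diana 1/15; Judith 1/5; Lydia 1/15; Oliver 1/5; Prudence 1/10; Rose 1/10; Winifred 1/5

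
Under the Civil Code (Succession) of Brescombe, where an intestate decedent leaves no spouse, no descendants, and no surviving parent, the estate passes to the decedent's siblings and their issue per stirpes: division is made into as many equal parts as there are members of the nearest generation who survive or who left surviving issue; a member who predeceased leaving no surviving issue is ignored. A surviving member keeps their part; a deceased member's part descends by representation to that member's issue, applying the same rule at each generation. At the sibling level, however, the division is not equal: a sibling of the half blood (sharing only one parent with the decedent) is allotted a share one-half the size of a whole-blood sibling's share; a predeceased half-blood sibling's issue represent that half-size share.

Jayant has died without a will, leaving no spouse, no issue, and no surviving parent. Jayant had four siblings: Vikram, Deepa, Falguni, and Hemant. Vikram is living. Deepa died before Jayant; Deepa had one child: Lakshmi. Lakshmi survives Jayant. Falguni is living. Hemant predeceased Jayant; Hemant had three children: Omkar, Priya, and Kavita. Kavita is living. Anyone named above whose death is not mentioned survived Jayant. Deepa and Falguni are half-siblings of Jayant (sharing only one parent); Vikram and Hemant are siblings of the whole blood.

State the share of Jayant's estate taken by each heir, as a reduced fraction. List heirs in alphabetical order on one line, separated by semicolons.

No spouse, descendants, or parent survives, so the estate passes to Jayant's siblings per stirpes.
Half-blood siblings count for one-half the weight of whole-blood siblings at the initial division.
Dividing 1 in proportion to weights (total weight 3): Vikram (weight 1) → 1/3; Deepa (weight 1/2) → 1/6; Falguni (weight 1/2) → 1/6; Hemant (weight 1) → 1/3.
Vikram is living and takes 1/3.
Deepa predeceased; the 1/6 allotted to Deepa's branch passes to Deepa's issue by representation.
Lakshmi is the sole taker at this level and receives the full 1/6.
Falguni is living and takes 1/6.
Hemant predeceased; the 1/3 allotted to Hemant's branch passes to Hemant's issue by representation.
The 1/3 is divided into 3 equal shares of 1/9 among Omkar, Priya, Kavita.
Omkar is living and takes 1/9.
Priya is living and takes 1/9.
Kavita is living and takes 1/9.

Falguni 1/6; Kavita 1/9; Lakshmi 1/6; Omkar 1/9; Priya 1/9; Vikram 1/3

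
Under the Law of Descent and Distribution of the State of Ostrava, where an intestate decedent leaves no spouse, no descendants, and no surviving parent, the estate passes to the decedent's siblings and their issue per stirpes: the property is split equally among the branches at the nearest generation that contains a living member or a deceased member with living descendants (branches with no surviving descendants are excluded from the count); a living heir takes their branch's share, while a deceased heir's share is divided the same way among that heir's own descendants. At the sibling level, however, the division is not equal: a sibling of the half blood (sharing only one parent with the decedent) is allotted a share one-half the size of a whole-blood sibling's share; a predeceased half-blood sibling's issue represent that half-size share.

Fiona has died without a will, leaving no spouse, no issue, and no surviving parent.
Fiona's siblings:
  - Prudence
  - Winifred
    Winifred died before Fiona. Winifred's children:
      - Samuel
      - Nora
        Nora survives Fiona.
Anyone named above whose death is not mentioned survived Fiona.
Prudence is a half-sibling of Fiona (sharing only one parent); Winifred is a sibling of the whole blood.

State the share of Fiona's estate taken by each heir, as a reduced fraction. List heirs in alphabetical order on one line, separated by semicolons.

Nora 1/3; Prudence 1/3; Samuel 1/3

No spouse, descendants, or parent survives, so the estate passes to Fiona's siblings per stirpes.
Half-blood siblings count for one-half the weight of whole-blood siblings at the initial division.
Dividing 1 in proportion to weights (total weight 3/2): Prudence (weight 1/2) → 1/3; Winifred (weight 1) → 2/3.
Prudence is living and takes 1/3.
Winifred predeceased; the 2/3 allotted to Winifred's branch passes to Winifred's issue by representation.
The 2/3 is divided into 2 equal shares of 1/3 among Samuel, Nora.
Samuel is living and takes 1/3.
Nora is living and takes 1/3.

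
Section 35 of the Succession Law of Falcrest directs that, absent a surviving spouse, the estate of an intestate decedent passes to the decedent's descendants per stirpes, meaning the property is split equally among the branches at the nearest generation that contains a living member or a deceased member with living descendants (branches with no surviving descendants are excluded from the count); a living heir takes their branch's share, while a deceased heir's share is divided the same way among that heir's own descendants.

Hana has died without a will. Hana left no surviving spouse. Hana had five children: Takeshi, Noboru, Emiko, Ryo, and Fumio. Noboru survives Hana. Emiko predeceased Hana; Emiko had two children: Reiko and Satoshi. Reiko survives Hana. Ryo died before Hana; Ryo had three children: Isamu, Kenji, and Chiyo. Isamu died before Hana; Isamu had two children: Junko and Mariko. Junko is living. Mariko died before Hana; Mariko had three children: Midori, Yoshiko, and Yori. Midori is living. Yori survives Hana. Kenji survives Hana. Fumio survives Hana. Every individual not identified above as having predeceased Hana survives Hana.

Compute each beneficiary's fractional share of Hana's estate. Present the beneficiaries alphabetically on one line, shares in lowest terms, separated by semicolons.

Chiyo 1/15; Fumio 1/5; Junko 1/30; Kenji 1/15; Midori 1/90; Noboru 1/5; Reiko 1/10; Satoshi 1/10; Takeshi 1/5; Yori 1/90; Yoshiko 1/90

There is no surviving spouse, so the entire estate passes to Hana's descendants per stirpes.
The estate is divided into 5 equal shares of 1/5 among Takeshi, Noboru, Emiko, Ryo, Fumio.
Takeshi is living and takes 1/5.
Noboru is living and takes 1/5.
Emiko predeceased; the 1/5 allotted to Emiko's branch passes to Emiko's issue by representation.
The 1/5 is divided into 2 equal shares of 1/10 among Reiko, Satoshi.
Reiko is living and takes 1/10.
Satoshi is living and takes 1/10.
Ryo predeceased; the 1/5 allotted to Ryo's branch passes to Ryo's issue by representation.
The 1/5 is divided into 3 equal shares of 1/15 among Isamu, Kenji, Chiyo.
Isamu predeceased; the 1/15 allotted to Isamu's branch passes to Isamu's issue by representation.
The 1/15 is divided into 2 equal shares of 1/30 among Junko, Mariko.
Junko is living and takes 1/30.
Mariko predeceased; the 1/30 allotted to Mariko's branch passes to Mariko's issue by representation.
The 1/30 is divided into 3 equal shares of 1/90 among Midori, Yoshiko, Yori.
Midori is living and takes 1/90.
Yoshiko is living and takes 1/90.
Yori is living and takes 1/90.
Kenji is living and takes 1/15.
Chiyo is living and takes 1/15.
Fumio is living and takes 1/5.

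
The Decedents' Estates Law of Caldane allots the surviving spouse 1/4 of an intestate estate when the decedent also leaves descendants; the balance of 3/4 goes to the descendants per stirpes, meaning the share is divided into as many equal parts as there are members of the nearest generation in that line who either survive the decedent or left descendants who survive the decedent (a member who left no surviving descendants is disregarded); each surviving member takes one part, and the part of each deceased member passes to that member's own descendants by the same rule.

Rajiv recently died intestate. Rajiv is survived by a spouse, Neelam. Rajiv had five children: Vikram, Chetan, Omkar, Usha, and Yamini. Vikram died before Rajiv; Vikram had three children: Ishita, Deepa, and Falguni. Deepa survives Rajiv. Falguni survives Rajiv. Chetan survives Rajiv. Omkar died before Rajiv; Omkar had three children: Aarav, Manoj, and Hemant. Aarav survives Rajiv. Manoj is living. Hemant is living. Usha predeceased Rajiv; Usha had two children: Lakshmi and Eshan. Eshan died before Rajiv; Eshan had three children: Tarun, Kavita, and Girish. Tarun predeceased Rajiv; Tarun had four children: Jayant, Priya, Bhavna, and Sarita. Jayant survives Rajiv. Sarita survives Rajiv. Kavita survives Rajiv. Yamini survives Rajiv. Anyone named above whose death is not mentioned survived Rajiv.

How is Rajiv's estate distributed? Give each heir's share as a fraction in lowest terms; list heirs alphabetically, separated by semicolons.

Neelam, as surviving spouse, takes 1/4.
The remaining 3/4 passes to Rajiv's descendants per stirpes.
The 3/4 is divided into 5 equal shares of 3/20 among Vikram, Chetan, Omkar, Usha, Yamini.
Vikram predeceased; the 3/20 allotted to Vikram's branch passes to Vikram's issue by representation.
The 3/20 is divided into 3 equal shares of 1/20 among Ishita, Deepa, Falguni.
Ishita is living and takes 1/20.
Deepa is living and takes 1/20.
Falguni is living and takes 1/20.
Chetan is living and takes 3/20.
Omkar predeceased; the 3/20 allotted to Omkar's branch passes to Omkar's issue by representation.
The 3/20 is divided into 3 equal shares of 1/20 among Aarav, Manoj, Hemant.
Aarav is living and takes 1/20.
Manoj is living and takes 1/20.
Hemant is living and takes 1/20.
Usha predeceased; the 3/20 allotted to Usha's branch passes to Usha's issue by representation.
The 3/20 is divided into 2 equal shares of 3/40 among Lakshmi, Eshan.
Lakshmi is living and takes 3/40.
Eshan predeceased; the 3/40 allotted to Eshan's branch passes to Eshan's issue by representation.
The 3/40 is divided into 3 equal shares of 1/40 among Tarun, Kavita, Girish.
Tarun predeceased; the 1/40 allotted to Tarun's branch passes to Tarun's issue by representation.
The 1/40 is divided into 4 equal shares of 1/160 among Jayant, Priya, Bhavna, Sarita.
Jayant is living and takes 1/160.
Priya is living and takes 1/160.
Bhavna is living and takes 1/160.
Sarita is living and takes 1/160.
Kavita is living and takes 1/40.
Girish is living and takes 1/40.
Yamini is living and takes 3/20.

Aarav 1/20; Bhavna 1/160; Chetan 3/20; Deepa 1/20; Falguni 1/20; Girish 1/40; Hemant 1/20; Ishita 1/20; Jayant 1/160; Kavita 1/40; Lakshmi 3/40; Manoj 1/20; Neelam 1/4; Priya 1/160; Sarita 1/160; Yamini 3/20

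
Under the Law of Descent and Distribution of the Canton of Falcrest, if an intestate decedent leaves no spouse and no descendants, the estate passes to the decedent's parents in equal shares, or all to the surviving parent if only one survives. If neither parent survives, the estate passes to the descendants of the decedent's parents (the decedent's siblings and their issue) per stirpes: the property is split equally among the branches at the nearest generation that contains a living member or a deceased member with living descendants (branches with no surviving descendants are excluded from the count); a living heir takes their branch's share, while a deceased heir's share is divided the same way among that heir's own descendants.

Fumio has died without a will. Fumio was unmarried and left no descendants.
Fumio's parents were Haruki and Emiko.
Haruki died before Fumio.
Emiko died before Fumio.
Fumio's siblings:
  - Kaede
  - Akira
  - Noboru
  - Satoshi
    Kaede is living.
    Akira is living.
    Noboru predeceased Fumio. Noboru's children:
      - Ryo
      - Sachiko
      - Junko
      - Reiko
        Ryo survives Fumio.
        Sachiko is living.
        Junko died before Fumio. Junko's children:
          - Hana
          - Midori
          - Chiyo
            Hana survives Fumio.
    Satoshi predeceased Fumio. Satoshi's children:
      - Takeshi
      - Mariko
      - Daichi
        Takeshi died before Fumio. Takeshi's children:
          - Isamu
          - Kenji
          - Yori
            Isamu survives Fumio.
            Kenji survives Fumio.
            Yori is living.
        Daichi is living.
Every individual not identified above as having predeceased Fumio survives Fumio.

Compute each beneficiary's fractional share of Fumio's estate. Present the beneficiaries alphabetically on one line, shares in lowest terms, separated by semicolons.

Akira 1/4; Chiyo 1/48; Daichi 1/12; Hana 1/48; Isamu 1/36; Kaede 1/4; Kenji 1/36; Mariko 1/12; Midori 1/48; Reiko 1/16; Ryo 1/16; Sachiko 1/16; Yori 1/36

Neither parent survives and there are no descendants, so the estate passes to Fumio's siblings and their issue per stirpes.
The estate is divided into 4 equal shares of 1/4 among Kaede, Akira, Noboru, Satoshi.
Kaede is living and takes 1/4.
Akira is living and takes 1/4.
Noboru predeceased; the 1/4 allotted to Noboru's branch passes to Noboru's issue by representation.
The 1/4 is divided into 4 equal shares of 1/16 among Ryo, Sachiko, Junko, Reiko.
Ryo is living and takes 1/16.
Sachiko is living and takes 1/16.
Junko predeceased; the 1/16 allotted to Junko's branch passes to Junko's issue by representation.
The 1/16 is divided into 3 equal shares of 1/48 among Hana, Midori, Chiyo.
Hana is living and takes 1/48.
Midori is living and takes 1/48.
Chiyo is living and takes 1/48.
Reiko is living and takes 1/16.
Satoshi predeceased; the 1/4 allotted to Satoshi's branch passes to Satoshi's issue by representation.
The 1/4 is divided into 3 equal shares of 1/12 among Takeshi, Mariko, Daichi.
Takeshi predeceased; the 1/12 allotted to Takeshi's branch passes to Takeshi's issue by representation.
The 1/12 is divided into 3 equal shares of 1/36 among Isamu, Kenji, Yori.
Isamu is living and takes 1/36.
Kenji is living and takes 1/36.
Yori is living and takes 1/36.
Mariko is living and takes 1/12.
Daichi is living and takes 1/12.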